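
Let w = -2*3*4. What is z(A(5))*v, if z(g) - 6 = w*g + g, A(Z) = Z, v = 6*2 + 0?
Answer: -1308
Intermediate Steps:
v = 12 (v = 12 + 0 = 12)
w = -24 (w = -6*4 = -24)
z(g) = 6 - 23*g (z(g) = 6 + (-24*g + g) = 6 - 23*g)
z(A(5))*v = (6 - 23*5)*12 = (6 - 115)*12 = -109*12 = -1308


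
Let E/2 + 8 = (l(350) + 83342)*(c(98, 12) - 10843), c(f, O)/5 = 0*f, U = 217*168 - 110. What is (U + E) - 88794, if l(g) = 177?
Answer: -1811245498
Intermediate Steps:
U = 36346 (U = 36456 - 110 = 36346)
c(f, O) = 0 (c(f, O) = 5*(0*f) = 5*0 = 0)
E = -1811193050 (E = -16 + 2*((177 + 83342)*(0 - 10843)) = -16 + 2*(83519*(-10843)) = -16 + 2*(-905596517) = -16 - 1811193034 = -1811193050)
(U + E) - 88794 = (36346 - 1811193050) - 88794 = -1811156704 - 88794 = -1811245498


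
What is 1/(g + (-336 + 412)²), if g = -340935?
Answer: -1/335159 ≈ -2.9837e-6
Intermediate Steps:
1/(g + (-336 + 412)²) = 1/(-340935 + (-336 + 412)²) = 1/(-340935 + 76²) = 1/(-340935 + 5776) = 1/(-335159) = -1/335159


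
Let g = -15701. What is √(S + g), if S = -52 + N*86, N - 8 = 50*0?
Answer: I*√15065 ≈ 122.74*I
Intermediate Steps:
N = 8 (N = 8 + 50*0 = 8 + 0 = 8)
S = 636 (S = -52 + 8*86 = -52 + 688 = 636)
√(S + g) = √(636 - 15701) = √(-15065) = I*√15065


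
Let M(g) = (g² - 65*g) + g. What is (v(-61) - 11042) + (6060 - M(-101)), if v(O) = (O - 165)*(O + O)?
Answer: 5925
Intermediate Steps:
M(g) = g² - 64*g
v(O) = 2*O*(-165 + O) (v(O) = (-165 + O)*(2*O) = 2*O*(-165 + O))
(v(-61) - 11042) + (6060 - M(-101)) = (2*(-61)*(-165 - 61) - 11042) + (6060 - (-101)*(-64 - 101)) = (2*(-61)*(-226) - 11042) + (6060 - (-101)*(-165)) = (27572 - 11042) + (6060 - 1*16665) = 16530 + (6060 - 16665) = 16530 - 10605 = 5925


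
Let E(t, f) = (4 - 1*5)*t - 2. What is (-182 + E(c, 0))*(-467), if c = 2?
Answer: 86862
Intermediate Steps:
E(t, f) = -2 - t (E(t, f) = (4 - 5)*t - 2 = -t - 2 = -2 - t)
(-182 + E(c, 0))*(-467) = (-182 + (-2 - 1*2))*(-467) = (-182 + (-2 - 2))*(-467) = (-182 - 4)*(-467) = -186*(-467) = 86862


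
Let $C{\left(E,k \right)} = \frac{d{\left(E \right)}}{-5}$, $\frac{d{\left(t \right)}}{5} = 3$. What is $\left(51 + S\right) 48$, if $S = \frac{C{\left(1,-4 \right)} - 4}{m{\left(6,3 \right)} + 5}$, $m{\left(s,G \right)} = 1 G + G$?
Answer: $\frac{26592}{11} \approx 2417.5$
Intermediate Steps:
$d{\left(t \right)} = 15$ ($d{\left(t \right)} = 5 \cdot 3 = 15$)
$C{\left(E,k \right)} = -3$ ($C{\left(E,k \right)} = \frac{1}{-5} \cdot 15 = \left(- \frac{1}{5}\right) 15 = -3$)
$m{\left(s,G \right)} = 2 G$ ($m{\left(s,G \right)} = G + G = 2 G$)
$S = - \frac{7}{11}$ ($S = \frac{-3 - 4}{2 \cdot 3 + 5} = - \frac{7}{6 + 5} = - \frac{7}{11} \approx -0.63636$)
$\left(51 + S\right) 48 = \left(51 - \frac{7}{11}\right) 48 = \frac{554}{11} \cdot 48 = \frac{26592}{11}$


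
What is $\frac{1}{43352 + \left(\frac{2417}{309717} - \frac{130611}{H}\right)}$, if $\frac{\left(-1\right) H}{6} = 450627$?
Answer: $\frac{93044561706}{4033673059905161} \approx 2.3067 \cdot 10^{-5}$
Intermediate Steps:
$H = -2703762$ ($H = \left(-6\right) 450627 = -2703762$)
$\frac{1}{43352 + \left(\frac{2417}{309717} - \frac{130611}{H}\right)} = \frac{1}{43352 + \left(\frac{2417}{309717} - \frac{130611}{-2703762}\right)} = \frac{1}{43352 + \left(2417 \cdot \frac{1}{309717} - - \frac{43537}{901254}\right)} = \frac{1}{43352 + \left(\frac{2417}{309717} + \frac{43537}{901254}\right)} = \frac{1}{43352 + \frac{5220826649}{93044561706}} = \frac{1}{\frac{4033673059905161}{93044561706}} = \frac{93044561706}{4033673059905161}$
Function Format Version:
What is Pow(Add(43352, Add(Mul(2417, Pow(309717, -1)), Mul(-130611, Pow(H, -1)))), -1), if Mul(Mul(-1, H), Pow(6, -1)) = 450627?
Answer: Rational(93044561706, 4033673059905161) ≈ 2.3067e-5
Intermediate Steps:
H = -2703762 (H = Mul(-6, 450627) = -2703762)
Pow(Add(43352, Add(Mul(2417, Pow(309717, -1)), Mul(-130611, Pow(H, -1)))), -1) = Pow(Add(43352, Add(Mul(2417, Pow(309717, -1)), Mul(-130611, Pow(-2703762, -1)))), -1) = Pow(Add(43352, Add(Mul(2417, Rational(1, 309717)), Mul(-130611, Rational(-1, 2703762)))), -1) = Pow(Add(43352, Add(Rational(2417, 309717), Rational(43537, 901254))), -1) = Pow(Add(43352, Rational(5220826649, 93044561706)), -1) = Pow(Rational(4033673059905161, 93044561706), -1) = Rational(93044561706, 4033673059905161)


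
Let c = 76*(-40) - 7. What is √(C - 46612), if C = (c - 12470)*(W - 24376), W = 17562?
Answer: 3*√11742914 ≈ 10280.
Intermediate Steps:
c = -3047 (c = -3040 - 7 = -3047)
C = 105732838 (C = (-3047 - 12470)*(17562 - 24376) = -15517*(-6814) = 105732838)
√(C - 46612) = √(105732838 - 46612) = √105686226 = 3*√11742914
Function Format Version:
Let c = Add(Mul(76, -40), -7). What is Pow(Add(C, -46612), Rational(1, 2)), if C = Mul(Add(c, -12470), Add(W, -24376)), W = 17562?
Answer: Mul(3, Pow(11742914, Rational(1, 2))) ≈ 10280.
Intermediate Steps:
c = -3047 (c = Add(-3040, -7) = -3047)
C = 105732838 (C = Mul(Add(-3047, -12470), Add(17562, -24376)) = Mul(-15517, -6814) = 105732838)
Pow(Add(C, -46612), Rational(1, 2)) = Pow(Add(105732838, -46612), Rational(1, 2)) = Pow(105686226, Rational(1, 2)) = Mul(3, Pow(11742914, Rational(1, 2)))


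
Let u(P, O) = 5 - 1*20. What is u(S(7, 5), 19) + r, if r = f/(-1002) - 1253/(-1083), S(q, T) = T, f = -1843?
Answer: -1447335/120574 ≈ -12.004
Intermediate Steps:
u(P, O) = -15 (u(P, O) = 5 - 20 = -15)
r = 361275/120574 (r = -1843/(-1002) - 1253/(-1083) = -1843*(-1/1002) - 1253*(-1/1083) = 1843/1002 + 1253/1083 = 361275/120574 ≈ 2.9963)
u(S(7, 5), 19) + r = -15 + 361275/120574 = -1447335/120574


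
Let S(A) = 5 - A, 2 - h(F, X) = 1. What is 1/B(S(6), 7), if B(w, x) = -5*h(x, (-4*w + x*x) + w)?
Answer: -⅕ ≈ -0.20000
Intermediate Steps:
h(F, X) = 1 (h(F, X) = 2 - 1*1 = 2 - 1 = 1)
B(w, x) = -5 (B(w, x) = -5*1 = -5)
1/B(S(6), 7) = 1/(-5) = -⅕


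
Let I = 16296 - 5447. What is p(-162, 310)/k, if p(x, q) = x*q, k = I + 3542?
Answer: -1860/533 ≈ -3.4897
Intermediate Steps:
I = 10849
k = 14391 (k = 10849 + 3542 = 14391)
p(x, q) = q*x
p(-162, 310)/k = (310*(-162))/14391 = -50220*1/14391 = -1860/533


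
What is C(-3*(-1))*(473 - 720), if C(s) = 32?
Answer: -7904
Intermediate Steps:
C(-3*(-1))*(473 - 720) = 32*(473 - 720) = 32*(-247) = -7904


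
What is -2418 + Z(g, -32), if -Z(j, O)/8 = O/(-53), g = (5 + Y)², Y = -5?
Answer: -128410/53 ≈ -2422.8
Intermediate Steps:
g = 0 (g = (5 - 5)² = 0² = 0)
Z(j, O) = 8*O/53 (Z(j, O) = -8*O/(-53) = -8*O*(-1)/53 = -(-8)*O/53 = 8*O/53)
-2418 + Z(g, -32) = -2418 + (8/53)*(-32) = -2418 - 256/53 = -128410/53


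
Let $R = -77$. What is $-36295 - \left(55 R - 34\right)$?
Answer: $-32026$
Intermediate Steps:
$-36295 - \left(55 R - 34\right) = -36295 - \left(55 \left(-77\right) - 34\right) = -36295 - \left(-4235 - 34\right) = -36295 - -4269 = -36295 + 4269 = -32026$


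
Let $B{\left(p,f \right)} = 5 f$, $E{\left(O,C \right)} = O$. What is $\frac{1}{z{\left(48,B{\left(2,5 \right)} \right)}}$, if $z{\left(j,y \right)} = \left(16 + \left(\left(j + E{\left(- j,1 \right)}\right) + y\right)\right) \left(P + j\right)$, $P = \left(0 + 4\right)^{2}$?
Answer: $\frac{1}{2624} \approx 0.0003811$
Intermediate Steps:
$P = 16$ ($P = 4^{2} = 16$)
$z{\left(j,y \right)} = \left(16 + j\right) \left(16 + y\right)$ ($z{\left(j,y \right)} = \left(16 + \left(\left(j - j\right) + y\right)\right) \left(16 + j\right) = \left(16 + \left(0 + y\right)\right) \left(16 + j\right) = \left(16 + y\right) \left(16 + j\right) = \left(16 + j\right) \left(16 + y\right)$)
$\frac{1}{z{\left(48,B{\left(2,5 \right)} \right)}} = \frac{1}{256 + 16 \cdot 48 + 16 \cdot 5 \cdot 5 + 48 \cdot 5 \cdot 5} = \frac{1}{256 + 768 + 16 \cdot 25 + 48 \cdot 25} = \frac{1}{256 + 768 + 400 + 1200} = \frac{1}{2624}$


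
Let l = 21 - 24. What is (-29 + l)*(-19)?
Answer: 608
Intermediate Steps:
l = -3
(-29 + l)*(-19) = (-29 - 3)*(-19) = -32*(-19) = 608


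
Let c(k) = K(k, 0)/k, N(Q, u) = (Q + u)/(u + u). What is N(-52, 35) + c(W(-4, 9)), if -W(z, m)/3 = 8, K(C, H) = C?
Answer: 53/70 ≈ 0.75714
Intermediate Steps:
W(z, m) = -24 (W(z, m) = -3*8 = -24)
N(Q, u) = (Q + u)/(2*u) (N(Q, u) = (Q + u)/((2*u)) = (Q + u)*(1/(2*u)) = (Q + u)/(2*u))
c(k) = 1 (c(k) = k/k = 1)
N(-52, 35) + c(W(-4, 9)) = (½)*(-52 + 35)/35 + 1 = (½)*(1/35)*(-17) + 1 = -17/70 + 1 = 53/70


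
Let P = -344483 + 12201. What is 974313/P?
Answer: -33597/11458 ≈ -2.9322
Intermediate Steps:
P = -332282
974313/P = 974313/(-332282) = 974313*(-1/332282) = -33597/11458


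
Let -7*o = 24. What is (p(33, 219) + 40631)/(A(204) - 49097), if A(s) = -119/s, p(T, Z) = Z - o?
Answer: -3431688/4124197 ≈ -0.83209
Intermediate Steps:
o = -24/7 (o = -1/7*24 = -24/7 ≈ -3.4286)
p(T, Z) = 24/7 + Z (p(T, Z) = Z - 1*(-24/7) = Z + 24/7 = 24/7 + Z)
(p(33, 219) + 40631)/(A(204) - 49097) = ((24/7 + 219) + 40631)/(-119/204 - 49097) = (1557/7 + 40631)/(-119*1/204 - 49097) = 285974/(7*(-7/12 - 49097)) = 285974/(7*(-589171/12)) = (285974/7)*(-12/589171) = -3431688/4124197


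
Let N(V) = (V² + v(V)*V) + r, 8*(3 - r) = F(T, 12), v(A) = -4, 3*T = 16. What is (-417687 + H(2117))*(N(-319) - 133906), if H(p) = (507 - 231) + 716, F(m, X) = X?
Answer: 25724665825/2 ≈ 1.2862e+10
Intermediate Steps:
T = 16/3 (T = (⅓)*16 = 16/3 ≈ 5.3333)
r = 3/2 (r = 3 - ⅛*12 = 3 - 3/2 = 3/2 ≈ 1.5000)
H(p) = 992 (H(p) = 276 + 716 = 992)
N(V) = 3/2 + V² - 4*V (N(V) = (V² - 4*V) + 3/2 = 3/2 + V² - 4*V)
(-417687 + H(2117))*(N(-319) - 133906) = (-417687 + 992)*((3/2 + (-319)² - 4*(-319)) - 133906) = -416695*((3/2 + 101761 + 1276) - 133906) = -416695*(206077/2 - 133906) = -416695*(-61735/2) = 25724665825/2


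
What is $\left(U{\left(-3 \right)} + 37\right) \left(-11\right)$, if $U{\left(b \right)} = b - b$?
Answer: $-407$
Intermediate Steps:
$U{\left(b \right)} = 0$
$\left(U{\left(-3 \right)} + 37\right) \left(-11\right) = \left(0 + 37\right) \left(-11\right) = 37 \left(-11\right) = -407$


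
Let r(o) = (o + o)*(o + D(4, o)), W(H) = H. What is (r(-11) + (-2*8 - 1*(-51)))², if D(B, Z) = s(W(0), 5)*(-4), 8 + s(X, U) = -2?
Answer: 363609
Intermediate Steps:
s(X, U) = -10 (s(X, U) = -8 - 2 = -10)
D(B, Z) = 40 (D(B, Z) = -10*(-4) = 40)
r(o) = 2*o*(40 + o) (r(o) = (o + o)*(o + 40) = (2*o)*(40 + o) = 2*o*(40 + o))
(r(-11) + (-2*8 - 1*(-51)))² = (2*(-11)*(40 - 11) + (-2*8 - 1*(-51)))² = (2*(-11)*29 + (-16 + 51))² = (-638 + 35)² = (-603)² = 363609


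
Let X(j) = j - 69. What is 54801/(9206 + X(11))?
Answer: 54801/9148 ≈ 5.9905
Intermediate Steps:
X(j) = -69 + j
54801/(9206 + X(11)) = 54801/(9206 + (-69 + 11)) = 54801/(9206 - 58) = 54801/9148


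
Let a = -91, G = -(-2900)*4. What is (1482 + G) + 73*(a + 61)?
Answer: 10892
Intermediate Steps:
G = 11600 (G = -580*(-20) = 11600)
(1482 + G) + 73*(a + 61) = (1482 + 11600) + 73*(-91 + 61) = 13082 + 73*(-30) = 13082 - 2190 = 10892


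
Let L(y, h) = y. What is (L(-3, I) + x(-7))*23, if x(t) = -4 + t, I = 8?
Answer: -322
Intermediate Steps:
(L(-3, I) + x(-7))*23 = (-3 + (-4 - 7))*23 = (-3 - 11)*23 = -14*23 = -322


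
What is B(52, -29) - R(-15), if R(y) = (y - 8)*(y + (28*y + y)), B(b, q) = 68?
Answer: -10282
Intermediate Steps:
R(y) = 30*y*(-8 + y) (R(y) = (-8 + y)*(y + 29*y) = (-8 + y)*(30*y) = 30*y*(-8 + y))
B(52, -29) - R(-15) = 68 - 30*(-15)*(-8 - 15) = 68 - 30*(-15)*(-23) = 68 - 1*10350 = 68 - 10350 = -10282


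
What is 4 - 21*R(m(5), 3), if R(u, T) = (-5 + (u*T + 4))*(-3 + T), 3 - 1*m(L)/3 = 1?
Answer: 4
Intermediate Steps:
m(L) = 6 (m(L) = 9 - 3*1 = 9 - 3 = 6)
R(u, T) = (-1 + T*u)*(-3 + T) (R(u, T) = (-5 + (T*u + 4))*(-3 + T) = (-5 + (4 + T*u))*(-3 + T) = (-1 + T*u)*(-3 + T))
4 - 21*R(m(5), 3) = 4 - 21*(3 - 1*3 + 6*3² - 3*3*6) = 4 - 21*(3 - 3 + 6*9 - 54) = 4 - 21*(3 - 3 + 54 - 54) = 4 - 21*0 = 4 + 0 = 4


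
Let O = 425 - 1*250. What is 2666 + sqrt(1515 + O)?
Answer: 2666 + 13*sqrt(10) ≈ 2707.1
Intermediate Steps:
O = 175 (O = 425 - 250 = 175)
2666 + sqrt(1515 + O) = 2666 + sqrt(1515 + 175) = 2666 + sqrt(1690) = 2666 + 13*sqrt(10)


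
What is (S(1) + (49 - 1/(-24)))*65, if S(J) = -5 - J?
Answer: 67145/24 ≈ 2797.7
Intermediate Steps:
(S(1) + (49 - 1/(-24)))*65 = ((-5 - 1*1) + (49 - 1/(-24)))*65 = ((-5 - 1) + (49 - 1*(-1/24)))*65 = (-6 + (49 + 1/24))*65 = (-6 + 1177/24)*65 = (1033/24)*65 = 67145/24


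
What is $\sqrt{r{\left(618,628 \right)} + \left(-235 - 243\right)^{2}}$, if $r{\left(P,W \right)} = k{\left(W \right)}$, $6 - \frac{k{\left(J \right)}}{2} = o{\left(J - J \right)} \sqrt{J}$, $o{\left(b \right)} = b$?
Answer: $4 \sqrt{14281} \approx 478.01$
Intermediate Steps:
$k{\left(J \right)} = 12$ ($k{\left(J \right)} = 12 - 2 \left(J - J\right) \sqrt{J} = 12 - 2 \cdot 0 \sqrt{J} = 12 - 0 = 12 + 0 = 12$)
$r{\left(P,W \right)} = 12$
$\sqrt{r{\left(618,628 \right)} + \left(-235 - 243\right)^{2}} = \sqrt{12 + \left(-235 - 243\right)^{2}} = \sqrt{12 + \left(-478\right)^{2}} = \sqrt{12 + 228484} = \sqrt{228496} = 4 \sqrt{14281}$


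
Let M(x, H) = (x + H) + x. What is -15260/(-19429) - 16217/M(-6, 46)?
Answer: -314561253/660586 ≈ -476.19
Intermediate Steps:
M(x, H) = H + 2*x (M(x, H) = (H + x) + x = H + 2*x)
-15260/(-19429) - 16217/M(-6, 46) = -15260/(-19429) - 16217/(46 + 2*(-6)) = -15260*(-1/19429) - 16217/(46 - 12) = 15260/19429 - 16217/34 = -314561253/660586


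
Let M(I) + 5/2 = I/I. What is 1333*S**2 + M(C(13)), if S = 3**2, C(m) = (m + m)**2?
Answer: 215943/2 ≈ 1.0797e+5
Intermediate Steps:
C(m) = 4*m**2 (C(m) = (2*m)**2 = 4*m**2)
M(I) = -3/2 (M(I) = -5/2 + I/I = -5/2 + 1 = -3/2)
S = 9
1333*S**2 + M(C(13)) = 1333*9**2 - 3/2 = 1333*81 - 3/2 = 107973 - 3/2 = 215943/2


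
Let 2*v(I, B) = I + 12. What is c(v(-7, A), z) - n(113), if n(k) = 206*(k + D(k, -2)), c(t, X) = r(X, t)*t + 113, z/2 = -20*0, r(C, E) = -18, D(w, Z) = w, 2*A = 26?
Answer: -46488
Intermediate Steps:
A = 13 (A = (½)*26 = 13)
v(I, B) = 6 + I/2 (v(I, B) = (I + 12)/2 = (12 + I)/2 = 6 + I/2)
z = 0 (z = 2*(-20*0) = 2*0 = 0)
c(t, X) = 113 - 18*t (c(t, X) = -18*t + 113 = 113 - 18*t)
n(k) = 412*k (n(k) = 206*(k + k) = 206*(2*k) = 412*k)
c(v(-7, A), z) - n(113) = (113 - 18*(6 + (½)*(-7))) - 412*113 = (113 - 18*(6 - 7/2)) - 1*46556 = (113 - 18*5/2) - 46556 = (113 - 45) - 46556 = 68 - 46556 = -46488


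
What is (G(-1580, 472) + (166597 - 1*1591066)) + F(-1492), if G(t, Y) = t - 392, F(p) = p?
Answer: -1427933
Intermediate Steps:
G(t, Y) = -392 + t
(G(-1580, 472) + (166597 - 1*1591066)) + F(-1492) = ((-392 - 1580) + (166597 - 1*1591066)) - 1492 = (-1972 + (166597 - 1591066)) - 1492 = (-1972 - 1424469) - 1492 = -1426441 - 1492 = -1427933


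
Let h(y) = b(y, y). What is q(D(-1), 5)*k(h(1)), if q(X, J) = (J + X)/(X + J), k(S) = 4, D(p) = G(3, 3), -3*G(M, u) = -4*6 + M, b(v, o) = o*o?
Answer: 4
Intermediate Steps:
b(v, o) = o²
h(y) = y²
G(M, u) = 8 - M/3 (G(M, u) = -(-4*6 + M)/3 = -(-24 + M)/3 = 8 - M/3)
D(p) = 7 (D(p) = 8 - ⅓*3 = 8 - 1 = 7)
q(X, J) = 1 (q(X, J) = (J + X)/(J + X) = 1)
q(D(-1), 5)*k(h(1)) = 1*4 = 4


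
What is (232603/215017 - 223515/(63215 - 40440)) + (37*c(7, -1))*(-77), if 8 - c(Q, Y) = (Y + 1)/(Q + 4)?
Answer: -22331092696806/979402435 ≈ -22801.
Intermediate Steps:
c(Q, Y) = 8 - (1 + Y)/(4 + Q) (c(Q, Y) = 8 - (Y + 1)/(Q + 4) = 8 - (1 + Y)/(4 + Q))
(232603/215017 - 223515/(63215 - 40440)) + (37*c(7, -1))*(-77) = (232603/215017 - 223515/(63215 - 40440)) + (37*((31 - 1*(-1) + 8*7)/(4 + 7)))*(-77) = (232603*(1/215017) - 223515/22775) + (37*((31 + 1 + 56)/11))*(-77) = (232603/215017 - 223515*1/22775) + (37*((1/11)*88))*(-77) = (232603/215017 - 44703/4555) + (37*8)*(-77) = -8552398286/979402435 + 296*(-77) = -8552398286/979402435 - 22792 = -22331092696806/979402435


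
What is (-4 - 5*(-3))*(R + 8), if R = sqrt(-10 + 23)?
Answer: 88 + 11*sqrt(13) ≈ 127.66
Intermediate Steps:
R = sqrt(13) ≈ 3.6056
(-4 - 5*(-3))*(R + 8) = (-4 - 5*(-3))*(sqrt(13) + 8) = (-4 + 15)*(8 + sqrt(13)) = 11*(8 + sqrt(13)) = 88 + 11*sqrt(13)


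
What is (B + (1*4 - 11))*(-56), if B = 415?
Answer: -22848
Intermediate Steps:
(B + (1*4 - 11))*(-56) = (415 + (1*4 - 11))*(-56) = (415 + (4 - 11))*(-56) = (415 - 7)*(-56) = 408*(-56) = -22848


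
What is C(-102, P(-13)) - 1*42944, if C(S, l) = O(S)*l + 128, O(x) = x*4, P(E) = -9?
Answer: -39144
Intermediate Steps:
O(x) = 4*x
C(S, l) = 128 + 4*S*l (C(S, l) = (4*S)*l + 128 = 4*S*l + 128 = 128 + 4*S*l)
C(-102, P(-13)) - 1*42944 = (128 + 4*(-102)*(-9)) - 1*42944 = (128 + 3672) - 42944 = 3800 - 42944 = -39144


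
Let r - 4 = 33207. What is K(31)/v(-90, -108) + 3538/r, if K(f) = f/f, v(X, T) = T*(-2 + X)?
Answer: 35186779/329984496 ≈ 0.10663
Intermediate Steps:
r = 33211 (r = 4 + 33207 = 33211)
K(f) = 1
K(31)/v(-90, -108) + 3538/r = 1/(-108*(-2 - 90)) + 3538/33211 = 1/(-108*(-92)) + 3538*(1/33211) = 1/9936 + 3538/33211 = 35186779/329984496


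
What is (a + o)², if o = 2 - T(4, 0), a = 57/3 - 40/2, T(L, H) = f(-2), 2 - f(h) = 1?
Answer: 0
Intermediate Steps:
f(h) = 1 (f(h) = 2 - 1*1 = 2 - 1 = 1)
T(L, H) = 1
a = -1 (a = 57*(⅓) - 40*½ = 19 - 20 = -1)
o = 1 (o = 2 - 1*1 = 2 - 1 = 1)
(a + o)² = (-1 + 1)² = 0² = 0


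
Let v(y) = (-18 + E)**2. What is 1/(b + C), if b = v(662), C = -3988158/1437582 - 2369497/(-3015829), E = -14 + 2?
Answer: 722583580913/648888346768912 ≈ 0.0011136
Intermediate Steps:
E = -12
v(y) = 900 (v(y) = (-18 - 12)**2 = (-30)**2 = 900)
C = -1436876052788/722583580913 (C = -3988158*1/1437582 - 2369497*(-1/3015829) = -664693/239597 + 2369497/3015829 = -1436876052788/722583580913 ≈ -1.9885)
b = 900
1/(b + C) = 1/(900 - 1436876052788/722583580913) = 1/(648888346768912/722583580913) = 722583580913/648888346768912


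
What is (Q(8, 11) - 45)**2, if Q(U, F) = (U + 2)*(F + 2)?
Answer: 7225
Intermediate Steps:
Q(U, F) = (2 + F)*(2 + U) (Q(U, F) = (2 + U)*(2 + F) = (2 + F)*(2 + U))
(Q(8, 11) - 45)**2 = ((4 + 2*11 + 2*8 + 11*8) - 45)**2 = ((4 + 22 + 16 + 88) - 45)**2 = (130 - 45)**2 = 85**2 = 7225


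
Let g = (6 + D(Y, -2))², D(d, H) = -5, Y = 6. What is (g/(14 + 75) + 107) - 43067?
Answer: -3823439/89 ≈ -42960.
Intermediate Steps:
g = 1 (g = (6 - 5)² = 1² = 1)
(g/(14 + 75) + 107) - 43067 = (1/(14 + 75) + 107) - 43067 = (1/89 + 107) - 43067 = 9524/89 - 43067 = -3823439/89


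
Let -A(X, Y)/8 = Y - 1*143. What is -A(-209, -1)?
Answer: -1152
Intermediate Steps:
A(X, Y) = 1144 - 8*Y (A(X, Y) = -8*(Y - 1*143) = -8*(Y - 143) = -8*(-143 + Y) = 1144 - 8*Y)
-A(-209, -1) = -(1144 - 8*(-1)) = -(1144 + 8) = -1*1152 = -1152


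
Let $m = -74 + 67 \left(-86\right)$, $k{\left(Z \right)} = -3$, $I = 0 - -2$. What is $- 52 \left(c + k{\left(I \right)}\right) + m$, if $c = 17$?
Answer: $-6564$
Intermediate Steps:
$I = 2$ ($I = 0 + 2 = 2$)
$m = -5836$ ($m = -74 - 5762 = -5836$)
$- 52 \left(c + k{\left(I \right)}\right) + m = - 52 \left(17 - 3\right) - 5836 = \left(-52\right) 14 - 5836 = -728 - 5836 = -6564$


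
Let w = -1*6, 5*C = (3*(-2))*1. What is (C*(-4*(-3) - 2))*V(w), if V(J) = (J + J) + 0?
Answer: 144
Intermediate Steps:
C = -6/5 (C = ((3*(-2))*1)/5 = (-6*1)/5 = (⅕)*(-6) = -6/5 ≈ -1.2000)
w = -6
V(J) = 2*J (V(J) = 2*J + 0 = 2*J)
(C*(-4*(-3) - 2))*V(w) = (-6*(-4*(-3) - 2)/5)*(2*(-6)) = -6*(12 - 2)/5*(-12) = -6/5*10*(-12) = -12*(-12) = 144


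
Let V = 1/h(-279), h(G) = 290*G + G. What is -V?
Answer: 1/81189 ≈ 1.2317e-5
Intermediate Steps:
h(G) = 291*G
V = -1/81189 (V = 1/(291*(-279)) = 1/(-81189) = -1/81189 ≈ -1.2317e-5)
-V = -1*(-1/81189) = 1/81189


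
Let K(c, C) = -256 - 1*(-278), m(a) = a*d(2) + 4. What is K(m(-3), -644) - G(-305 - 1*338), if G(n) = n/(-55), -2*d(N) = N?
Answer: 567/55 ≈ 10.309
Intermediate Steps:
d(N) = -N/2
G(n) = -n/55 (G(n) = n*(-1/55) = -n/55)
m(a) = 4 - a (m(a) = a*(-½*2) + 4 = a*(-1) + 4 = -a + 4 = 4 - a)
K(c, C) = 22 (K(c, C) = -256 + 278 = 22)
K(m(-3), -644) - G(-305 - 1*338) = 22 - (-1)*(-305 - 1*338)/55 = 22 - (-1)*(-305 - 338)/55 = 22 - (-1)*(-643)/55 = 22 - 1*643/55 = 22 - 643/55 = 567/55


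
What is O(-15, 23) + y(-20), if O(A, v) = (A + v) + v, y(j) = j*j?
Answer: 431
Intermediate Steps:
y(j) = j²
O(A, v) = A + 2*v
O(-15, 23) + y(-20) = (-15 + 2*23) + (-20)² = (-15 + 46) + 400 = 31 + 400 = 431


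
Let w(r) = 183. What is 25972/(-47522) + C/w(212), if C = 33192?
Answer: 262099558/1449421 ≈ 180.83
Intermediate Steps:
25972/(-47522) + C/w(212) = 25972/(-47522) + 33192/183 = 25972*(-1/47522) + 33192*(1/183) = -12986/23761 + 11064/61 = 262099558/1449421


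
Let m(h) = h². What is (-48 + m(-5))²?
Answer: 529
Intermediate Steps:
(-48 + m(-5))² = (-48 + (-5)²)² = (-48 + 25)² = (-23)² = 529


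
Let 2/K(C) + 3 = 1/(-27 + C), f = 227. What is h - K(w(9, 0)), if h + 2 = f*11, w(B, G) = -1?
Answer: 212131/85 ≈ 2495.7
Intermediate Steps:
K(C) = 2/(-3 + 1/(-27 + C))
h = 2495 (h = -2 + 227*11 = -2 + 2497 = 2495)
h - K(w(9, 0)) = 2495 - 2*(27 - 1*(-1))/(-82 + 3*(-1)) = 2495 - 2*(27 + 1)/(-82 - 3) = 2495 - 2*28/(-85) = 2495 - 2*(-1)*28/85 = 2495 - 1*(-56/85) = 2495 + 56/85 = 212131/85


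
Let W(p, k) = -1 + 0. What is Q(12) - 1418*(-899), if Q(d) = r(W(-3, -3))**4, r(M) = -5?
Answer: 1275407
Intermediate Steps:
W(p, k) = -1
Q(d) = 625 (Q(d) = (-5)**4 = 625)
Q(12) - 1418*(-899) = 625 - 1418*(-899) = 625 + 1274782 = 1275407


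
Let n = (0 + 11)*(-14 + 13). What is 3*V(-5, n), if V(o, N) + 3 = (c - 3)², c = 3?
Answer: -9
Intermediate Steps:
n = -11 (n = 11*(-1) = -11)
V(o, N) = -3 (V(o, N) = -3 + (3 - 3)² = -3 + 0² = -3 + 0 = -3)
3*V(-5, n) = 3*(-3) = -9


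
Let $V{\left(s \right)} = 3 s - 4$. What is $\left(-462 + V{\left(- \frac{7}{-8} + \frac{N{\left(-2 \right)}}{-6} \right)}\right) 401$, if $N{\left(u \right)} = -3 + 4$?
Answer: $- \frac{1488111}{8} \approx -1.8601 \cdot 10^{5}$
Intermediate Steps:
$N{\left(u \right)} = 1$
$V{\left(s \right)} = -4 + 3 s$
$\left(-462 + V{\left(- \frac{7}{-8} + \frac{N{\left(-2 \right)}}{-6} \right)}\right) 401 = \left(-462 - \left(4 - 3 \left(- \frac{7}{-8} + 1 \frac{1}{-6}\right)\right)\right) 401 = \left(-462 - \left(4 - 3 \left(\left(-7\right) \left(- \frac{1}{8}\right) + 1 \left(- \frac{1}{6}\right)\right)\right)\right) 401 = \left(-462 - \left(4 - 3 \left(\frac{7}{8} - \frac{1}{6}\right)\right)\right) 401 = \left(-462 + \left(-4 + 3 \cdot \frac{17}{24}\right)\right) 401 = \left(-462 + \left(-4 + \frac{17}{8}\right)\right) 401 = \left(-462 - \frac{15}{8}\right) 401 = \left(- \frac{3711}{8}\right) 401 = - \frac{1488111}{8}$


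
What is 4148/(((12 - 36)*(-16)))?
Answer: 1037/96 ≈ 10.802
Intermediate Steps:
4148/(((12 - 36)*(-16))) = 4148/((-24*(-16))) = 4148/384 = 4148*(1/384) = 1037/96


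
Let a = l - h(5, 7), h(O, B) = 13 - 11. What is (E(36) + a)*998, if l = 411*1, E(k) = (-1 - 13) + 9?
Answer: 403192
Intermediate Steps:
h(O, B) = 2
E(k) = -5 (E(k) = -14 + 9 = -5)
l = 411
a = 409 (a = 411 - 1*2 = 411 - 2 = 409)
(E(36) + a)*998 = (-5 + 409)*998 = 404*998 = 403192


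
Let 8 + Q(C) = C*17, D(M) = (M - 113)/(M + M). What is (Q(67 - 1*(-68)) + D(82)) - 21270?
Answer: -3113243/164 ≈ -18983.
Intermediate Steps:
D(M) = (-113 + M)/(2*M) (D(M) = (-113 + M)/((2*M)) = (-113 + M)*(1/(2*M)) = (-113 + M)/(2*M))
Q(C) = -8 + 17*C (Q(C) = -8 + C*17 = -8 + 17*C)
(Q(67 - 1*(-68)) + D(82)) - 21270 = ((-8 + 17*(67 - 1*(-68))) + (½)*(-113 + 82)/82) - 21270 = ((-8 + 17*(67 + 68)) + (½)*(1/82)*(-31)) - 21270 = ((-8 + 17*135) - 31/164) - 21270 = ((-8 + 2295) - 31/164) - 21270 = (2287 - 31/164) - 21270 = 375037/164 - 21270 = -3113243/164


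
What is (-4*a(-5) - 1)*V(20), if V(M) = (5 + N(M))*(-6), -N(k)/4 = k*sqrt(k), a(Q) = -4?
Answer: -450 + 14400*sqrt(5) ≈ 31749.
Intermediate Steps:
N(k) = -4*k**(3/2) (N(k) = -4*k*sqrt(k) = -4*k**(3/2))
V(M) = -30 + 24*M**(3/2) (V(M) = (5 - 4*M**(3/2))*(-6) = -30 + 24*M**(3/2))
(-4*a(-5) - 1)*V(20) = (-4*(-4) - 1)*(-30 + 24*20**(3/2)) = (16 - 1)*(-30 + 24*(40*sqrt(5))) = 15*(-30 + 960*sqrt(5)) = -450 + 14400*sqrt(5)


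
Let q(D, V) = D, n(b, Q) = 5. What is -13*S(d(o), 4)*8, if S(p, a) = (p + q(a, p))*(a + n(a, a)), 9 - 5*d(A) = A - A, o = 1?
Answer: -27144/5 ≈ -5428.8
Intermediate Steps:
d(A) = 9/5 (d(A) = 9/5 - (A - A)/5 = 9/5 - 1/5*0 = 9/5 + 0 = 9/5)
S(p, a) = (5 + a)*(a + p) (S(p, a) = (p + a)*(a + 5) = (a + p)*(5 + a) = (5 + a)*(a + p))
-13*S(d(o), 4)*8 = -13*(4**2 + 5*4 + 5*(9/5) + 4*(9/5))*8 = -13*(16 + 20 + 9 + 36/5)*8 = -13*261/5*8 = -3393/5*8 = -27144/5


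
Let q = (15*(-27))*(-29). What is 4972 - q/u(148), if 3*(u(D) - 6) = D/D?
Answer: 59233/19 ≈ 3117.5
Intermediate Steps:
u(D) = 19/3 (u(D) = 6 + (D/D)/3 = 6 + (⅓)*1 = 6 + ⅓ = 19/3)
q = 11745 (q = -405*(-29) = 11745)
4972 - q/u(148) = 4972 - 11745/19/3 = 4972 - 11745*3/19 = 4972 - 1*35235/19 = 4972 - 35235/19 = 59233/19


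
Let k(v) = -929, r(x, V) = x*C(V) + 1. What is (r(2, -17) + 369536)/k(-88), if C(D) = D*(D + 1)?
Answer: -370081/929 ≈ -398.36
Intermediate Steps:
C(D) = D*(1 + D)
r(x, V) = 1 + V*x*(1 + V) (r(x, V) = x*(V*(1 + V)) + 1 = V*x*(1 + V) + 1 = 1 + V*x*(1 + V))
(r(2, -17) + 369536)/k(-88) = ((1 - 17*2*(1 - 17)) + 369536)/(-929) = ((1 - 17*2*(-16)) + 369536)*(-1/929) = ((1 + 544) + 369536)*(-1/929) = (545 + 369536)*(-1/929) = 370081*(-1/929) = -370081/929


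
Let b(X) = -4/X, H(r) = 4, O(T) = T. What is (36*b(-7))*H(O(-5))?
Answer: 576/7 ≈ 82.286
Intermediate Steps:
(36*b(-7))*H(O(-5)) = (36*(-4/(-7)))*4 = (36*(-4*(-⅐)))*4 = (36*(4/7))*4 = (144/7)*4 = 576/7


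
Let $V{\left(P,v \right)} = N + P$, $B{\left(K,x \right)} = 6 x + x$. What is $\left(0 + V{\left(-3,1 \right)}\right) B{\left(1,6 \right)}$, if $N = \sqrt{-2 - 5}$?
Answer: $-126 + 42 i \sqrt{7} \approx -126.0 + 111.12 i$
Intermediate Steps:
$B{\left(K,x \right)} = 7 x$
$N = i \sqrt{7}$ ($N = \sqrt{-7} = i \sqrt{7} \approx 2.6458 i$)
$V{\left(P,v \right)} = P + i \sqrt{7}$ ($V{\left(P,v \right)} = i \sqrt{7} + P = P + i \sqrt{7}$)
$\left(0 + V{\left(-3,1 \right)}\right) B{\left(1,6 \right)} = \left(0 - \left(3 - i \sqrt{7}\right)\right) 7 \cdot 6 = \left(-3 + i \sqrt{7}\right) 42 = -126 + 42 i \sqrt{7}$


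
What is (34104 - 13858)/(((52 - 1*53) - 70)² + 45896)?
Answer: 20246/50937 ≈ 0.39747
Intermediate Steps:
(34104 - 13858)/(((52 - 1*53) - 70)² + 45896) = 20246/(((52 - 53) - 70)² + 45896) = 20246/((-1 - 70)² + 45896) = 20246/((-71)² + 45896) = 20246/(5041 + 45896) = 20246/50937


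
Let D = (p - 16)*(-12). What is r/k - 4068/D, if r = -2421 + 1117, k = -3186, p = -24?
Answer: -513947/63720 ≈ -8.0657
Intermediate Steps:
D = 480 (D = (-24 - 16)*(-12) = -40*(-12) = 480)
r = -1304
r/k - 4068/D = -1304/(-3186) - 4068/480 = -1304*(-1/3186) - 4068*1/480 = 652/1593 - 339/40 = -513947/63720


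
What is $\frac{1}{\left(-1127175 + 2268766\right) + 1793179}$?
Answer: $\frac{1}{2934770} \approx 3.4074 \cdot 10^{-7}$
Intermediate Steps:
$\frac{1}{\left(-1127175 + 2268766\right) + 1793179} = \frac{1}{1141591 + 1793179} = \frac{1}{2934770}$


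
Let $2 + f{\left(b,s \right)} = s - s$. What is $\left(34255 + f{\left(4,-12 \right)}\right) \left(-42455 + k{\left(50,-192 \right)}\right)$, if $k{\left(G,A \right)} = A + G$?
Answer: $-1459075041$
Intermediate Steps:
$f{\left(b,s \right)} = -2$ ($f{\left(b,s \right)} = -2 + \left(s - s\right) = -2 + 0 = -2$)
$\left(34255 + f{\left(4,-12 \right)}\right) \left(-42455 + k{\left(50,-192 \right)}\right) = \left(34255 - 2\right) \left(-42455 + \left(-192 + 50\right)\right) = 34253 \left(-42455 - 142\right) = 34253 \left(-42597\right) = -1459075041$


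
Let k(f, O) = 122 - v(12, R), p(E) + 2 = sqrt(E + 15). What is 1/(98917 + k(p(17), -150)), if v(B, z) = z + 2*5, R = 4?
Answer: 1/99025 ≈ 1.0098e-5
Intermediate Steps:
p(E) = -2 + sqrt(15 + E) (p(E) = -2 + sqrt(E + 15) = -2 + sqrt(15 + E))
v(B, z) = 10 + z (v(B, z) = z + 10 = 10 + z)
k(f, O) = 108 (k(f, O) = 122 - (10 + 4) = 122 - 1*14 = 122 - 14 = 108)
1/(98917 + k(p(17), -150)) = 1/(98917 + 108) = 1/99025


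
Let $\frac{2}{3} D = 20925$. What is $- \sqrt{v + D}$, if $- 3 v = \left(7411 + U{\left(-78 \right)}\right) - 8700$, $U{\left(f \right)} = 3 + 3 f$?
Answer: $- \frac{\sqrt{1148190}}{6} \approx -178.59$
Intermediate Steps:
$D = \frac{62775}{2}$ ($D = \frac{3}{2} \cdot 20925 = \frac{62775}{2} \approx 31388.0$)
$v = \frac{1520}{3}$ ($v = - \frac{\left(7411 + \left(3 + 3 \left(-78\right)\right)\right) - 8700}{3} = - \frac{\left(7411 + \left(3 - 234\right)\right) - 8700}{3} = - \frac{\left(7411 - 231\right) - 8700}{3} = - \frac{7180 - 8700}{3} = \left(- \frac{1}{3}\right) \left(-1520\right) = \frac{1520}{3} \approx 506.67$)
$- \sqrt{v + D} = - \sqrt{\frac{1520}{3} + \frac{62775}{2}} = - \sqrt{\frac{191365}{6}} = - \frac{\sqrt{1148190}}{6}$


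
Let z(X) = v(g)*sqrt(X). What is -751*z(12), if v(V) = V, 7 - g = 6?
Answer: -1502*sqrt(3) ≈ -2601.5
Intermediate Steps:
g = 1 (g = 7 - 1*6 = 7 - 6 = 1)
z(X) = sqrt(X) (z(X) = 1*sqrt(X) = sqrt(X))
-751*z(12) = -1502*sqrt(3)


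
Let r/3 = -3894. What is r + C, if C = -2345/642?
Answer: -7502189/642 ≈ -11686.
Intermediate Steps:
r = -11682 (r = 3*(-3894) = -11682)
C = -2345/642 (C = -2345*1/642 = -2345/642 ≈ -3.6526)
r + C = -11682 - 2345/642 = -7502189/642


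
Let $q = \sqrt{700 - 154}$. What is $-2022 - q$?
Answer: $-2022 - \sqrt{546} \approx -2045.4$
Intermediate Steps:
$q = \sqrt{546} \approx 23.367$
$-2022 - q = -2022 - \sqrt{546}$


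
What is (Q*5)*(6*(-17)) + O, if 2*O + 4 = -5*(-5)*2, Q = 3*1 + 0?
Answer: -1507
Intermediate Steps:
Q = 3 (Q = 3 + 0 = 3)
O = 23 (O = -2 + (-5*(-5)*2)/2 = -2 + (25*2)/2 = -2 + (1/2)*50 = -2 + 25 = 23)
(Q*5)*(6*(-17)) + O = (3*5)*(6*(-17)) + 23 = 15*(-102) + 23 = -1530 + 23 = -1507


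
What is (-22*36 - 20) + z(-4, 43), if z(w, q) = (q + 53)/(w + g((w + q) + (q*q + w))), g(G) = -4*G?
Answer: -1530644/1885 ≈ -812.01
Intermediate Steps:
z(w, q) = (53 + q)/(-7*w - 4*q - 4*q**2) (z(w, q) = (q + 53)/(w - 4*((w + q) + (q*q + w))) = (53 + q)/(w - 4*((q + w) + (q**2 + w))) = (53 + q)/(w - 4*((q + w) + (w + q**2))) = (53 + q)/(w - 4*(q + q**2 + 2*w)) = (53 + q)/(w + (-8*w - 4*q - 4*q**2)) = (53 + q)/(-7*w - 4*q - 4*q**2))
(-22*36 - 20) + z(-4, 43) = (-22*36 - 20) + (53 + 43)/(-7*(-4) - 4*43 - 4*43**2) = (-792 - 20) + 96/(28 - 172 - 4*1849) = -812 + 96/(28 - 172 - 7396) = -812 + 96/(-7540) = -812 - 1/7540*96 = -812 - 24/1885 = -1530644/1885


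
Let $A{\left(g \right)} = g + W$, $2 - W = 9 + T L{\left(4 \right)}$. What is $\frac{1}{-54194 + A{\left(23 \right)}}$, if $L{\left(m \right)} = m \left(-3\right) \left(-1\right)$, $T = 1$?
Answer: $- \frac{1}{54190} \approx -1.8454 \cdot 10^{-5}$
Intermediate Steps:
$L{\left(m \right)} = 3 m$ ($L{\left(m \right)} = - 3 m \left(-1\right) = 3 m$)
$W = -19$ ($W = 2 - \left(9 + 1 \cdot 3 \cdot 4\right) = 2 - \left(9 + 1 \cdot 12\right) = 2 - \left(9 + 12\right) = 2 - 21 = -19$)
$A{\left(g \right)} = -19 + g$ ($A{\left(g \right)} = g - 19 = -19 + g$)
$\frac{1}{-54194 + A{\left(23 \right)}} = \frac{1}{-54194 + \left(-19 + 23\right)} = \frac{1}{-54194 + 4} = \frac{1}{-54190} = - \frac{1}{54190}$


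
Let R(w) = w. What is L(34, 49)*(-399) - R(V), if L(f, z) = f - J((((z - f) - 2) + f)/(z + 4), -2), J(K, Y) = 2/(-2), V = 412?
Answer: -14377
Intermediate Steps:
J(K, Y) = -1 (J(K, Y) = 2*(-½) = -1)
L(f, z) = 1 + f (L(f, z) = f - 1*(-1) = f + 1 = 1 + f)
L(34, 49)*(-399) - R(V) = (1 + 34)*(-399) - 1*412 = 35*(-399) - 412 = -13965 - 412 = -14377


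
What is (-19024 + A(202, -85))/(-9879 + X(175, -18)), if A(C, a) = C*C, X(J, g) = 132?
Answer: -2420/1083 ≈ -2.2345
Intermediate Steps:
A(C, a) = C²
(-19024 + A(202, -85))/(-9879 + X(175, -18)) = (-19024 + 202²)/(-9879 + 132) = (-19024 + 40804)/(-9747) = 21780*(-1/9747) = -2420/1083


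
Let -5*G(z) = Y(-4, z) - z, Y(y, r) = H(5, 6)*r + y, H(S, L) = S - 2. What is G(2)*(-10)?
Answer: 0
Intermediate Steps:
H(S, L) = -2 + S
Y(y, r) = y + 3*r (Y(y, r) = (-2 + 5)*r + y = 3*r + y = y + 3*r)
G(z) = ⅘ - 2*z/5 (G(z) = -((-4 + 3*z) - z)/5 = -(-4 + 2*z)/5 = ⅘ - 2*z/5)
G(2)*(-10) = (⅘ - ⅖*2)*(-10) = (⅘ - ⅘)*(-10) = 0*(-10) = 0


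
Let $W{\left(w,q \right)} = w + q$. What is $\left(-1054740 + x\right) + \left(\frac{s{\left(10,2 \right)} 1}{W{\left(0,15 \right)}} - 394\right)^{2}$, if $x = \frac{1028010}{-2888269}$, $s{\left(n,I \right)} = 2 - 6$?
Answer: $- \frac{584415769411226}{649860525} \approx -8.9929 \cdot 10^{5}$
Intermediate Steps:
$W{\left(w,q \right)} = q + w$
$s{\left(n,I \right)} = -4$ ($s{\left(n,I \right)} = 2 - 6 = -4$)
$x = - \frac{1028010}{2888269}$ ($x = 1028010 \left(- \frac{1}{2888269}\right) = - \frac{1028010}{2888269} \approx -0.35593$)
$\left(-1054740 + x\right) + \left(\frac{s{\left(10,2 \right)} 1}{W{\left(0,15 \right)}} - 394\right)^{2} = \left(-1054740 - \frac{1028010}{2888269}\right) + \left(\frac{\left(-4\right) 1}{15 + 0} - 394\right)^{2} = - \frac{3046373873070}{2888269} + \left(- \frac{4}{15} - 394\right)^{2} = - \frac{3046373873070}{2888269} + \left(- \frac{5914}{15}\right)^{2} = - \frac{3046373873070}{2888269} + \frac{34975396}{225} = - \frac{584415769411226}{649860525}$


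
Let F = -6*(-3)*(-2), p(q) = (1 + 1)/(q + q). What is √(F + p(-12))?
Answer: I*√1299/6 ≈ 6.0069*I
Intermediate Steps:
p(q) = 1/q (p(q) = 2/((2*q)) = 2*(1/(2*q)) = 1/q)
F = -36 (F = 18*(-2) = -36)
√(F + p(-12)) = √(-36 + 1/(-12)) = √(-36 - 1/12) = √(-433/12) = I*√1299/6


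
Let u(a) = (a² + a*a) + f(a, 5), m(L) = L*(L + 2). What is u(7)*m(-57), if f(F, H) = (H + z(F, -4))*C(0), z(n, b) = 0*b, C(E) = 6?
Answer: 401280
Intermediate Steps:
z(n, b) = 0
f(F, H) = 6*H (f(F, H) = (H + 0)*6 = H*6 = 6*H)
m(L) = L*(2 + L)
u(a) = 30 + 2*a² (u(a) = (a² + a*a) + 6*5 = (a² + a²) + 30 = 2*a² + 30 = 30 + 2*a²)
u(7)*m(-57) = (30 + 2*7²)*(-57*(2 - 57)) = (30 + 2*49)*(-57*(-55)) = (30 + 98)*3135 = 128*3135 = 401280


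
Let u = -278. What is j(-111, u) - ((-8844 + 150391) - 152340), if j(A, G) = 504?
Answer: 11297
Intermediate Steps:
j(-111, u) - ((-8844 + 150391) - 152340) = 504 - ((-8844 + 150391) - 152340) = 504 - (141547 - 152340) = 504 - 1*(-10793) = 504 + 10793 = 11297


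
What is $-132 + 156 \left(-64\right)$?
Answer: $-10116$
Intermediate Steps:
$-132 + 156 \left(-64\right) = -132 - 9984 = -10116$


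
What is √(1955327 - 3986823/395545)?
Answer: 4*√19120047814246790/395545 ≈ 1398.3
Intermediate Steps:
√(1955327 - 3986823/395545) = √(773415831392/395545) = 4*√19120047814246790/395545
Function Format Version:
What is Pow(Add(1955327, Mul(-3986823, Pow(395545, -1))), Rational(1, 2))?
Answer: Mul(Rational(4, 395545), Pow(19120047814246790, Rational(1, 2))) ≈ 1398.3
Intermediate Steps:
Pow(Add(1955327, Mul(-3986823, Pow(395545, -1))), Rational(1, 2)) = Pow(Add(1955327, Mul(-3986823, Rational(1, 395545))), Rational(1, 2)) = Pow(Add(1955327, Rational(-3986823, 395545)), Rational(1, 2)) = Pow(Rational(773415831392, 395545), Rational(1, 2)) = Mul(Rational(4, 395545), Pow(19120047814246790, Rational(1, 2)))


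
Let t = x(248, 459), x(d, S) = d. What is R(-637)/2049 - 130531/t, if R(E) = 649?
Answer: -267297067/508152 ≈ -526.02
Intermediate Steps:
t = 248
R(-637)/2049 - 130531/t = 649/2049 - 130531/248 = -267297067/508152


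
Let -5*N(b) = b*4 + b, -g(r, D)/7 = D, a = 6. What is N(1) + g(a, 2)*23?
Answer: -323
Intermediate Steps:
g(r, D) = -7*D
N(b) = -b (N(b) = -(b*4 + b)/5 = -(4*b + b)/5 = -b)
N(1) + g(a, 2)*23 = -1*1 - 7*2*23 = -1 - 14*23 = -1 - 322 = -323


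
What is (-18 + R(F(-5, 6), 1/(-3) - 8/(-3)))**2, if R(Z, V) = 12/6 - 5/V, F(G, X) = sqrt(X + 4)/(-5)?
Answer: 16129/49 ≈ 329.16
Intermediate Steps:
F(G, X) = -sqrt(4 + X)/5 (F(G, X) = sqrt(4 + X)*(-1/5) = -sqrt(4 + X)/5)
R(Z, V) = 2 - 5/V (R(Z, V) = 12*(1/6) - 5/V = 2 - 5/V)
(-18 + R(F(-5, 6), 1/(-3) - 8/(-3)))**2 = (-18 + (2 - 5/(1/(-3) - 8/(-3))))**2 = (-18 + (2 - 5/(1*(-1/3) - 8*(-1/3))))**2 = (-18 + (2 - 5/(-1/3 + 8/3)))**2 = (-18 + (2 - 5/7/3))**2 = (-18 + (2 - 5*3/7))**2 = (-18 + (2 - 15/7))**2 = (-18 - 1/7)**2 = (-127/7)**2 = 16129/49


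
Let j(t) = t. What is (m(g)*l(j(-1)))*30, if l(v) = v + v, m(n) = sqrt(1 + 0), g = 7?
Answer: -60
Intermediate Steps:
m(n) = 1 (m(n) = sqrt(1) = 1)
l(v) = 2*v
(m(g)*l(j(-1)))*30 = (1*(2*(-1)))*30 = (1*(-2))*30 = -2*30 = -60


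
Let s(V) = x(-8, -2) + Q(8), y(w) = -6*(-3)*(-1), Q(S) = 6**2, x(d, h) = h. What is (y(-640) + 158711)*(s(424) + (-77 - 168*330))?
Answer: -8804763719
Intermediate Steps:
Q(S) = 36
y(w) = -18 (y(w) = 18*(-1) = -18)
s(V) = 34 (s(V) = -2 + 36 = 34)
(y(-640) + 158711)*(s(424) + (-77 - 168*330)) = (-18 + 158711)*(34 + (-77 - 168*330)) = 158693*(34 + (-77 - 55440)) = 158693*(34 - 55517) = 158693*(-55483) = -8804763719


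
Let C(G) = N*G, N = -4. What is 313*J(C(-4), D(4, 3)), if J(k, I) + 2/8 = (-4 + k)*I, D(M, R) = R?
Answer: 44759/4 ≈ 11190.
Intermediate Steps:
C(G) = -4*G
J(k, I) = -¼ + I*(-4 + k) (J(k, I) = -¼ + (-4 + k)*I = -¼ + I*(-4 + k))
313*J(C(-4), D(4, 3)) = 313*(-¼ - 4*3 + 3*(-4*(-4))) = 313*(-¼ - 12 + 3*16) = 313*(-¼ - 12 + 48) = 313*(143/4) = 44759/4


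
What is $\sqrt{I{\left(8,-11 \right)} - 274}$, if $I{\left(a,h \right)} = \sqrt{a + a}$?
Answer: $3 i \sqrt{30} \approx 16.432 i$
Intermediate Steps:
$I{\left(a,h \right)} = \sqrt{2} \sqrt{a}$ ($I{\left(a,h \right)} = \sqrt{2 a} = \sqrt{2} \sqrt{a}$)
$\sqrt{I{\left(8,-11 \right)} - 274} = \sqrt{\sqrt{2} \sqrt{8} - 274} = \sqrt{\sqrt{2} \cdot 2 \sqrt{2} - 274} = \sqrt{4 - 274} = \sqrt{-270} = 3 i \sqrt{30}$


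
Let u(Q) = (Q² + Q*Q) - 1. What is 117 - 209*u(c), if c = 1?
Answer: -92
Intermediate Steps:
u(Q) = -1 + 2*Q² (u(Q) = (Q² + Q²) - 1 = 2*Q² - 1 = -1 + 2*Q²)
117 - 209*u(c) = 117 - 209*(-1 + 2*1²) = 117 - 209*(-1 + 2*1) = 117 - 209*(-1 + 2) = 117 - 209*1 = 117 - 209 = -92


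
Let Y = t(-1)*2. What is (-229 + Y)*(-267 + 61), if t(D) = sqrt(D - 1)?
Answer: 47174 - 412*I*sqrt(2) ≈ 47174.0 - 582.66*I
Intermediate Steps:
t(D) = sqrt(-1 + D)
Y = 2*I*sqrt(2) (Y = sqrt(-1 - 1)*2 = sqrt(-2)*2 = (I*sqrt(2))*2 = 2*I*sqrt(2) ≈ 2.8284*I)
(-229 + Y)*(-267 + 61) = (-229 + 2*I*sqrt(2))*(-267 + 61) = (-229 + 2*I*sqrt(2))*(-206) = 47174 - 412*I*sqrt(2)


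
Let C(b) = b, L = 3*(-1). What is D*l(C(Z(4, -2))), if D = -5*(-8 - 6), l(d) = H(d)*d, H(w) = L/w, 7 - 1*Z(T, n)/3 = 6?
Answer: -210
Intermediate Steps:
L = -3
Z(T, n) = 3 (Z(T, n) = 21 - 3*6 = 21 - 18 = 3)
H(w) = -3/w
l(d) = -3 (l(d) = (-3/d)*d = -3)
D = 70 (D = -5*(-14) = 70)
D*l(C(Z(4, -2))) = 70*(-3) = -210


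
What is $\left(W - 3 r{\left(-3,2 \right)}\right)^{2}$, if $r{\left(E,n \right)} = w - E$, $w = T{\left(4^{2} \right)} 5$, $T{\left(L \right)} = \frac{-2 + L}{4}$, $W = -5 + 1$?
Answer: $\frac{17161}{4} \approx 4290.3$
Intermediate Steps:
$W = -4$
$T{\left(L \right)} = - \frac{1}{2} + \frac{L}{4}$ ($T{\left(L \right)} = \left(-2 + L\right) \frac{1}{4} = - \frac{1}{2} + \frac{L}{4}$)
$w = \frac{35}{2}$ ($w = \left(- \frac{1}{2} + \frac{4^{2}}{4}\right) 5 = \left(- \frac{1}{2} + \frac{1}{4} \cdot 16\right) 5 = \left(- \frac{1}{2} + 4\right) 5 = \frac{7}{2} \cdot 5 = \frac{35}{2} \approx 17.5$)
$r{\left(E,n \right)} = \frac{35}{2} - E$
$\left(W - 3 r{\left(-3,2 \right)}\right)^{2} = \left(-4 - 3 \left(\frac{35}{2} - -3\right)\right)^{2} = \left(-4 - 3 \left(\frac{35}{2} + 3\right)\right)^{2} = \left(-4 - \frac{123}{2}\right)^{2} = \left(- \frac{131}{2}\right)^{2} = \frac{17161}{4}$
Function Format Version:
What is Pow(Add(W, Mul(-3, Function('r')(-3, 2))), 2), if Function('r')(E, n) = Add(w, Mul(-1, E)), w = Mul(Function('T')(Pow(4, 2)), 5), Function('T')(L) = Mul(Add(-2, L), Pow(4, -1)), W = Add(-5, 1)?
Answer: Rational(17161, 4) ≈ 4290.3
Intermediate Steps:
W = -4
Function('T')(L) = Add(Rational(-1, 2), Mul(Rational(1, 4), L)) (Function('T')(L) = Mul(Add(-2, L), Rational(1, 4)) = Add(Rational(-1, 2), Mul(Rational(1, 4), L)))
w = Rational(35, 2) (w = Mul(Add(Rational(-1, 2), Mul(Rational(1, 4), Pow(4, 2))), 5) = Mul(Add(Rational(-1, 2), Mul(Rational(1, 4), 16)), 5) = Mul(Add(Rational(-1, 2), 4), 5) = Mul(Rational(7, 2), 5) = Rational(35, 2) ≈ 17.500)
Function('r')(E, n) = Add(Rational(35, 2), Mul(-1, E))
Pow(Add(W, Mul(-3, Function('r')(-3, 2))), 2) = Pow(Add(-4, Mul(-3, Add(Rational(35, 2), Mul(-1, -3)))), 2) = Pow(Add(-4, Mul(-3, Add(Rational(35, 2), 3))), 2) = Pow(Add(-4, Mul(-3, Rational(41, 2))), 2) = Pow(Add(-4, Rational(-123, 2)), 2) = Pow(Rational(-131, 2), 2) = Rational(17161, 4)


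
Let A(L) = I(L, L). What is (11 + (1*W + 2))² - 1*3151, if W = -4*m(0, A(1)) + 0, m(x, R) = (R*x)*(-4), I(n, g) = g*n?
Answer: -2982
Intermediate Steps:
A(L) = L² (A(L) = L*L = L²)
m(x, R) = -4*R*x
W = 0 (W = -(-16)*1²*0 + 0 = -(-16)*0 + 0 = -4*0 + 0 = 0 + 0 = 0)
(11 + (1*W + 2))² - 1*3151 = (11 + (1*0 + 2))² - 1*3151 = (11 + (0 + 2))² - 3151 = (11 + 2)² - 3151 = 13² - 3151 = 169 - 3151 = -2982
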